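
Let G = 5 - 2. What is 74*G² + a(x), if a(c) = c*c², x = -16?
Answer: -3430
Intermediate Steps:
G = 3
a(c) = c³
74*G² + a(x) = 74*3² + (-16)³ = 74*9 - 4096 = 666 - 4096 = -3430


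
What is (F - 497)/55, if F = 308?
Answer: -189/55 ≈ -3.4364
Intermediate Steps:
(F - 497)/55 = (308 - 497)/55 = (1/55)*(-189) = -189/55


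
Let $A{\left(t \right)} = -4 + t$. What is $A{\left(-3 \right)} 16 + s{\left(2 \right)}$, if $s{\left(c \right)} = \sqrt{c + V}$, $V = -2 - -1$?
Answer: $-111$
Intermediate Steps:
$V = -1$ ($V = -2 + 1 = -1$)
$s{\left(c \right)} = \sqrt{-1 + c}$ ($s{\left(c \right)} = \sqrt{c - 1} = \sqrt{-1 + c}$)
$A{\left(-3 \right)} 16 + s{\left(2 \right)} = \left(-4 - 3\right) 16 + \sqrt{-1 + 2} = \left(-7\right) 16 + \sqrt{1} = -112 + 1 = -111$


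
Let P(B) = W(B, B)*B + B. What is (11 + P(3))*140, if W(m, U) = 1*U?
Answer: 3220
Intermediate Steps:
W(m, U) = U
P(B) = B + B² (P(B) = B*B + B = B² + B = B + B²)
(11 + P(3))*140 = (11 + 3*(1 + 3))*140 = (11 + 3*4)*140 = (11 + 12)*140 = 23*140 = 3220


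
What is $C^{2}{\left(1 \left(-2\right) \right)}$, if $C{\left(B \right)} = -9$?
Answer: $81$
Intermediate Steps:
$C^{2}{\left(1 \left(-2\right) \right)} = \left(-9\right)^{2} = 81$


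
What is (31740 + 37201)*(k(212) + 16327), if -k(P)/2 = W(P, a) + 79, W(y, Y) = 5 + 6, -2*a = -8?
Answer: 1113190327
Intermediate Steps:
a = 4 (a = -½*(-8) = 4)
W(y, Y) = 11
k(P) = -180 (k(P) = -2*(11 + 79) = -2*90 = -180)
(31740 + 37201)*(k(212) + 16327) = (31740 + 37201)*(-180 + 16327) = 68941*16147 = 1113190327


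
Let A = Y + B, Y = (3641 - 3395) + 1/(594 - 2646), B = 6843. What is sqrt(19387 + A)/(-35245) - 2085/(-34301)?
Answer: 2085/34301 - sqrt(3096738807)/12053790 ≈ 0.056169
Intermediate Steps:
Y = 504791/2052 (Y = 246 + 1/(-2052) = 246 - 1/2052 = 504791/2052 ≈ 246.00)
A = 14546627/2052 (A = 504791/2052 + 6843 = 14546627/2052 ≈ 7089.0)
sqrt(19387 + A)/(-35245) - 2085/(-34301) = sqrt(19387 + 14546627/2052)/(-35245) - 2085/(-34301) = sqrt(54328751/2052)*(-1/35245) - 2085*(-1/34301) = (sqrt(3096738807)/342)*(-1/35245) + 2085/34301 = -sqrt(3096738807)/12053790 + 2085/34301 = 2085/34301 - sqrt(3096738807)/12053790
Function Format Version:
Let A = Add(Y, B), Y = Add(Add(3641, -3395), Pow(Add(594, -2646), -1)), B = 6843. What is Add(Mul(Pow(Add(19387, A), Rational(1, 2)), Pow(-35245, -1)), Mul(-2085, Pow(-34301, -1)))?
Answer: Add(Rational(2085, 34301), Mul(Rational(-1, 12053790), Pow(3096738807, Rational(1, 2)))) ≈ 0.056169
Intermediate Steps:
Y = Rational(504791, 2052) (Y = Add(246, Pow(-2052, -1)) = Add(246, Rational(-1, 2052)) = Rational(504791, 2052) ≈ 246.00)
A = Rational(14546627, 2052) (A = Add(Rational(504791, 2052), 6843) = Rational(14546627, 2052) ≈ 7089.0)
Add(Mul(Pow(Add(19387, A), Rational(1, 2)), Pow(-35245, -1)), Mul(-2085, Pow(-34301, -1))) = Add(Mul(Pow(Add(19387, Rational(14546627, 2052)), Rational(1, 2)), Pow(-35245, -1)), Mul(-2085, Pow(-34301, -1))) = Add(Mul(Pow(Rational(54328751, 2052), Rational(1, 2)), Rational(-1, 35245)), Mul(-2085, Rational(-1, 34301))) = Add(Mul(Mul(Rational(1, 342), Pow(3096738807, Rational(1, 2))), Rational(-1, 35245)), Rational(2085, 34301)) = Add(Mul(Rational(-1, 12053790), Pow(3096738807, Rational(1, 2))), Rational(2085, 34301)) = Add(Rational(2085, 34301), Mul(Rational(-1, 12053790), Pow(3096738807, Rational(1, 2))))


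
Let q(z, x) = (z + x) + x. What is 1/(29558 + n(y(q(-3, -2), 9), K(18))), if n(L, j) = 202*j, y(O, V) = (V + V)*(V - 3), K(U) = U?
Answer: 1/33194 ≈ 3.0126e-5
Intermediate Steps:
q(z, x) = z + 2*x (q(z, x) = (x + z) + x = z + 2*x)
y(O, V) = 2*V*(-3 + V) (y(O, V) = (2*V)*(-3 + V) = 2*V*(-3 + V))
1/(29558 + n(y(q(-3, -2), 9), K(18))) = 1/(29558 + 202*18) = 1/(29558 + 3636) = 1/33194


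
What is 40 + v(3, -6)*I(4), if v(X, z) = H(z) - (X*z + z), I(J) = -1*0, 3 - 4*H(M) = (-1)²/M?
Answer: 40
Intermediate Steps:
H(M) = ¾ - 1/(4*M) (H(M) = ¾ - (-1)²/(4*M) = ¾ - 1/(4*M))
I(J) = 0
v(X, z) = -z - X*z + (-1 + 3*z)/(4*z) (v(X, z) = (-1 + 3*z)/(4*z) - (X*z + z) = (-1 + 3*z)/(4*z) - (z + X*z) = (-1 + 3*z)/(4*z) + (-z - X*z) = -z - X*z + (-1 + 3*z)/(4*z))
40 + v(3, -6)*I(4) = 40 + (¾ - 1*(-6) - ¼/(-6) - 1*3*(-6))*0 = 40 + (¾ + 6 - ¼*(-⅙) + 18)*0 = 40 + (¾ + 6 + 1/24 + 18)*0 = 40 + (595/24)*0 = 40 + 0 = 40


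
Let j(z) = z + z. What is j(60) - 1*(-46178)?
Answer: 46298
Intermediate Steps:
j(z) = 2*z
j(60) - 1*(-46178) = 2*60 - 1*(-46178) = 120 + 46178 = 46298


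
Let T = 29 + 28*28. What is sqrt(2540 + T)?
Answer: sqrt(3353) ≈ 57.905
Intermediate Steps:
T = 813 (T = 29 + 784 = 813)
sqrt(2540 + T) = sqrt(2540 + 813) = sqrt(3353)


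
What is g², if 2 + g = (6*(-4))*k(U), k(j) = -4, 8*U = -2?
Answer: 8836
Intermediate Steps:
U = -¼ (U = (⅛)*(-2) = -¼ ≈ -0.25000)
g = 94 (g = -2 + (6*(-4))*(-4) = -2 - 24*(-4) = -2 + 96 = 94)
g² = 94² = 8836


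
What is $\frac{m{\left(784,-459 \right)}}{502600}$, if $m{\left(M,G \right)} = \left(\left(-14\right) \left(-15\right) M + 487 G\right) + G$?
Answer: $- \frac{7419}{62825} \approx -0.11809$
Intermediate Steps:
$m{\left(M,G \right)} = 210 M + 488 G$ ($m{\left(M,G \right)} = \left(210 M + 487 G\right) + G = 210 M + 488 G$)
$\frac{m{\left(784,-459 \right)}}{502600} = \frac{210 \cdot 784 + 488 \left(-459\right)}{502600} = \left(164640 - 223992\right) \frac{1}{502600} = \left(-59352\right) \frac{1}{502600} = - \frac{7419}{62825}$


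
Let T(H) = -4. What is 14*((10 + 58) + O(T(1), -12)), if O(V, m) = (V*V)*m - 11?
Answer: -1890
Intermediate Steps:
O(V, m) = -11 + m*V² (O(V, m) = V²*m - 11 = m*V² - 11 = -11 + m*V²)
14*((10 + 58) + O(T(1), -12)) = 14*((10 + 58) + (-11 - 12*(-4)²)) = 14*(68 + (-11 - 12*16)) = 14*(68 + (-11 - 192)) = 14*(68 - 203) = 14*(-135) = -1890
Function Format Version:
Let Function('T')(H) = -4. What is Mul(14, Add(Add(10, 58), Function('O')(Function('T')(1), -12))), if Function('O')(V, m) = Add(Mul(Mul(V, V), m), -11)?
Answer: -1890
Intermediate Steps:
Function('O')(V, m) = Add(-11, Mul(m, Pow(V, 2))) (Function('O')(V, m) = Add(Mul(Pow(V, 2), m), -11) = Add(Mul(m, Pow(V, 2)), -11) = Add(-11, Mul(m, Pow(V, 2))))
Mul(14, Add(Add(10, 58), Function('O')(Function('T')(1), -12))) = Mul(14, Add(Add(10, 58), Add(-11, Mul(-12, Pow(-4, 2))))) = Mul(14, Add(68, Add(-11, Mul(-12, 16)))) = Mul(14, Add(68, Add(-11, -192))) = Mul(14, Add(68, -203)) = Mul(14, -135) = -1890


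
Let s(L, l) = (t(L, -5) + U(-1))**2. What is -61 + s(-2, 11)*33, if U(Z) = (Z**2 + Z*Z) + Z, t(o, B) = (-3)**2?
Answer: 3239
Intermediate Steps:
t(o, B) = 9
U(Z) = Z + 2*Z**2 (U(Z) = (Z**2 + Z**2) + Z = 2*Z**2 + Z = Z + 2*Z**2)
s(L, l) = 100 (s(L, l) = (9 - (1 + 2*(-1)))**2 = (9 - (1 - 2))**2 = (9 - 1*(-1))**2 = (9 + 1)**2 = 10**2 = 100)
-61 + s(-2, 11)*33 = -61 + 100*33 = -61 + 3300 = 3239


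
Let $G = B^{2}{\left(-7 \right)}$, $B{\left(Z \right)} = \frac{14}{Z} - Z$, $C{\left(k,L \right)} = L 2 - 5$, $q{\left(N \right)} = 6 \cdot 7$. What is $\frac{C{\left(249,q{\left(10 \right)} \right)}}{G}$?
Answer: $\frac{79}{25} \approx 3.16$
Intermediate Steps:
$q{\left(N \right)} = 42$
$C{\left(k,L \right)} = -5 + 2 L$ ($C{\left(k,L \right)} = 2 L - 5 = -5 + 2 L$)
$B{\left(Z \right)} = - Z + \frac{14}{Z}$
$G = 25$ ($G = \left(\left(-1\right) \left(-7\right) + \frac{14}{-7}\right)^{2} = \left(7 + 14 \left(- \frac{1}{7}\right)\right)^{2} = \left(7 - 2\right)^{2} = 5^{2} = 25$)
$\frac{C{\left(249,q{\left(10 \right)} \right)}}{G} = \frac{-5 + 2 \cdot 42}{25} = \left(-5 + 84\right) \frac{1}{25} = 79 \cdot \frac{1}{25} = \frac{79}{25}$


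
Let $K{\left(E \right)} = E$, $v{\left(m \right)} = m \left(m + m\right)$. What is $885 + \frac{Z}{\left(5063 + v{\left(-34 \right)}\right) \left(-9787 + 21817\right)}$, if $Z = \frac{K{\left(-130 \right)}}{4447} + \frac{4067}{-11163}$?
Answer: $\frac{3897794844798394111}{4404287960246250} \approx 885.0$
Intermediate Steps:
$v{\left(m \right)} = 2 m^{2}$ ($v{\left(m \right)} = m 2 m = 2 m^{2}$)
$Z = - \frac{19537139}{49641861}$ ($Z = - \frac{130}{4447} + \frac{4067}{-11163} = \left(-130\right) \frac{1}{4447} + 4067 \left(- \frac{1}{11163}\right) = - \frac{130}{4447} - \frac{4067}{11163} = - \frac{19537139}{49641861} \approx -0.39356$)
$885 + \frac{Z}{\left(5063 + v{\left(-34 \right)}\right) \left(-9787 + 21817\right)} = 885 - \frac{19537139}{49641861 \left(5063 + 2 \left(-34\right)^{2}\right) \left(-9787 + 21817\right)} = 885 - \frac{19537139}{49641861 \left(5063 + 2 \cdot 1156\right) 12030} = 885 - \frac{19537139}{49641861 \left(5063 + 2312\right) 12030} = 885 - \frac{19537139}{49641861 \cdot 7375 \cdot 12030} = 885 - \frac{19537139}{49641861 \cdot 88721250} = 885 - \frac{19537139}{4404287960246250} = \frac{3897794844798394111}{4404287960246250}$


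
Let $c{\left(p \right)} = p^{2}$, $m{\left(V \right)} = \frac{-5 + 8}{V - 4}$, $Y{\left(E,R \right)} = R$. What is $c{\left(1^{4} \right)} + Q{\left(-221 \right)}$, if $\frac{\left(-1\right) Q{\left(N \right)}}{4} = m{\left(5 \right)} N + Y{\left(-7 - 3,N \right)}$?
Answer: $3537$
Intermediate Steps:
$m{\left(V \right)} = \frac{3}{-4 + V}$
$Q{\left(N \right)} = - 16 N$ ($Q{\left(N \right)} = - 4 \left(\frac{3}{-4 + 5} N + N\right) = - 4 \left(\frac{3}{1} N + N\right) = - 4 \left(3 \cdot 1 N + N\right) = - 4 \left(3 N + N\right) = - 4 \cdot 4 N = - 16 N$)
$c{\left(1^{4} \right)} + Q{\left(-221 \right)} = \left(1^{4}\right)^{2} - -3536 = 1^{2} + 3536 = 1 + 3536 = 3537$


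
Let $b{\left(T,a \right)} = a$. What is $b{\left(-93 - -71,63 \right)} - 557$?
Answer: $-494$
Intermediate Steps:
$b{\left(-93 - -71,63 \right)} - 557 = 63 - 557 = -494$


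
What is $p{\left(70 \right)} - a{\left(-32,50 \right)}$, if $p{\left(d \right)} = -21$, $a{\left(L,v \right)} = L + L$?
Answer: $43$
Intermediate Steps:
$a{\left(L,v \right)} = 2 L$
$p{\left(70 \right)} - a{\left(-32,50 \right)} = -21 - 2 \left(-32\right) = -21 - -64 = -21 + 64 = 43$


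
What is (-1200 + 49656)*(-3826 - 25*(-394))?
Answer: 291898944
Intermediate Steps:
(-1200 + 49656)*(-3826 - 25*(-394)) = 48456*(-3826 + 9850) = 48456*6024 = 291898944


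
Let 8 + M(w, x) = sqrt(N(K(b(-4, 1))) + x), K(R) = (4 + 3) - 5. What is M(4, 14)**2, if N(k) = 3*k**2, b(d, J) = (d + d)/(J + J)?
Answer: (8 - sqrt(26))**2 ≈ 8.4157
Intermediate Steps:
b(d, J) = d/J (b(d, J) = (2*d)/((2*J)) = (2*d)*(1/(2*J)) = d/J)
K(R) = 2 (K(R) = 7 - 5 = 2)
M(w, x) = -8 + sqrt(12 + x) (M(w, x) = -8 + sqrt(3*2**2 + x) = -8 + sqrt(3*4 + x) = -8 + sqrt(12 + x))
M(4, 14)**2 = (-8 + sqrt(12 + 14))**2 = (-8 + sqrt(26))**2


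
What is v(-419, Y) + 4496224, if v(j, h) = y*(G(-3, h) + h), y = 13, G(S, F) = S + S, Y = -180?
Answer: 4493806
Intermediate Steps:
G(S, F) = 2*S
v(j, h) = -78 + 13*h (v(j, h) = 13*(2*(-3) + h) = 13*(-6 + h) = -78 + 13*h)
v(-419, Y) + 4496224 = (-78 + 13*(-180)) + 4496224 = (-78 - 2340) + 4496224 = -2418 + 4496224 = 4493806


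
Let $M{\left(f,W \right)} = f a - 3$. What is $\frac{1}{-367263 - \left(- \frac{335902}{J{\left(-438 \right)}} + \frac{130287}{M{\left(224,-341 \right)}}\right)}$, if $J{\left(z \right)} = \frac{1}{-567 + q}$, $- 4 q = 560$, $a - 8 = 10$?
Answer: $- \frac{1343}{319432562540} \approx -4.2043 \cdot 10^{-9}$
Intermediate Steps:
$a = 18$ ($a = 8 + 10 = 18$)
$q = -140$ ($q = \left(- \frac{1}{4}\right) 560 = -140$)
$J{\left(z \right)} = - \frac{1}{707}$ ($J{\left(z \right)} = \frac{1}{-567 - 140} = \frac{1}{-707} = - \frac{1}{707}$)
$M{\left(f,W \right)} = -3 + 18 f$ ($M{\left(f,W \right)} = f 18 - 3 = 18 f - 3 = -3 + 18 f$)
$\frac{1}{-367263 - \left(- \frac{335902}{J{\left(-438 \right)}} + \frac{130287}{M{\left(224,-341 \right)}}\right)} = \frac{1}{-367263 - \left(237482714 + \frac{130287}{-3 + 18 \cdot 224}\right)} = \frac{1}{-367263 - \left(237482714 + \frac{130287}{-3 + 4032}\right)} = \frac{1}{-367263 - \left(237482714 + \frac{130287}{4029}\right)} = \frac{1}{-367263 - \frac{318939328331}{1343}} = \frac{1}{- \frac{319432562540}{1343}} = - \frac{1343}{319432562540}$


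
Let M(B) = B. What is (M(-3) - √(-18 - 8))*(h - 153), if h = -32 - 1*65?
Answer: 750 + 250*I*√26 ≈ 750.0 + 1274.8*I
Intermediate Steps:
h = -97 (h = -32 - 65 = -97)
(M(-3) - √(-18 - 8))*(h - 153) = (-3 - √(-18 - 8))*(-97 - 153) = (-3 - √(-26))*(-250) = (-3 - I*√26)*(-250) = 750 + 250*I*√26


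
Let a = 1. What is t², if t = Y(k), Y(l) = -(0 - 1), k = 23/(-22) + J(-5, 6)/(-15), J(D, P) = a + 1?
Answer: 1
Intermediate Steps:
J(D, P) = 2 (J(D, P) = 1 + 1 = 2)
k = -389/330 (k = 23/(-22) + 2/(-15) = 23*(-1/22) + 2*(-1/15) = -23/22 - 2/15 = -389/330 ≈ -1.1788)
Y(l) = 1 (Y(l) = -1*(-1) = 1)
t = 1
t² = 1² = 1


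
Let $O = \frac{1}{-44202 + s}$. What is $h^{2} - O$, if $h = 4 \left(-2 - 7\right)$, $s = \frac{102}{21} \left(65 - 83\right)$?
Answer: $\frac{401793703}{310026} \approx 1296.0$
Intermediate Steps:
$s = - \frac{612}{7}$ ($s = 102 \cdot \frac{1}{21} \left(-18\right) = \frac{34}{7} \left(-18\right) = - \frac{612}{7} \approx -87.429$)
$h = -36$ ($h = 4 \left(-9\right) = -36$)
$O = - \frac{7}{310026}$ ($O = \frac{1}{-44202 - \frac{612}{7}} = \frac{1}{- \frac{310026}{7}} = - \frac{7}{310026} \approx -2.2579 \cdot 10^{-5}$)
$h^{2} - O = \left(-36\right)^{2} - - \frac{7}{310026} = 1296 + \frac{7}{310026} = \frac{401793703}{310026}$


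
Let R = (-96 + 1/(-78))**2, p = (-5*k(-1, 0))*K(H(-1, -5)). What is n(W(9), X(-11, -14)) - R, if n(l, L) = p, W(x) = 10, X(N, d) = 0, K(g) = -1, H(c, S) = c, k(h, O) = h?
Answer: -56115541/6084 ≈ -9223.5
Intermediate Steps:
p = -5 (p = -5*(-1)*(-1) = 5*(-1) = -5)
n(l, L) = -5
R = 56085121/6084 (R = (-96 - 1/78)**2 = (-7489/78)**2 = 56085121/6084 ≈ 9218.5)
n(W(9), X(-11, -14)) - R = -5 - 1*56085121/6084 = -5 - 56085121/6084 = -56115541/6084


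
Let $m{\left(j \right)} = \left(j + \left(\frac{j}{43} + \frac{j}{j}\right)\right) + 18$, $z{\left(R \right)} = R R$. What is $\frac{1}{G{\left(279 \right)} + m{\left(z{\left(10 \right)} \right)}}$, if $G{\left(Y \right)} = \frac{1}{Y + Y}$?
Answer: $\frac{23994}{2911129} \approx 0.0082422$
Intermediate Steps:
$z{\left(R \right)} = R^{2}$
$G{\left(Y \right)} = \frac{1}{2 Y}$
$m{\left(j \right)} = 19 + \frac{44 j}{43}$ ($m{\left(j \right)} = \left(j + \left(j \frac{1}{43} + 1\right)\right) + 18 = \left(j + \left(\frac{j}{43} + 1\right)\right) + 18 = \left(j + \left(1 + \frac{j}{43}\right)\right) + 18 = \left(1 + \frac{44 j}{43}\right) + 18 = 19 + \frac{44 j}{43}$)
$\frac{1}{G{\left(279 \right)} + m{\left(z{\left(10 \right)} \right)}} = \frac{1}{\frac{1}{2 \cdot 279} + \left(19 + \frac{44 \cdot 10^{2}}{43}\right)} = \frac{1}{\frac{1}{2} \cdot \frac{1}{279} + \left(19 + \frac{44}{43} \cdot 100\right)} = \frac{1}{\frac{1}{558} + \left(19 + \frac{4400}{43}\right)} = \frac{1}{\frac{1}{558} + \frac{5217}{43}} = \frac{1}{\frac{2911129}{23994}} = \frac{23994}{2911129}$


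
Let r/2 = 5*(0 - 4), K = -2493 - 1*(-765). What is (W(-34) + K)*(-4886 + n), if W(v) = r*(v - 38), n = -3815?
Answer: -10023552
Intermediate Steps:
K = -1728 (K = -2493 + 765 = -1728)
r = -40 (r = 2*(5*(0 - 4)) = 2*(5*(-4)) = 2*(-20) = -40)
W(v) = 1520 - 40*v (W(v) = -40*(v - 38) = -40*(-38 + v) = 1520 - 40*v)
(W(-34) + K)*(-4886 + n) = ((1520 - 40*(-34)) - 1728)*(-4886 - 3815) = ((1520 + 1360) - 1728)*(-8701) = (2880 - 1728)*(-8701) = 1152*(-8701) = -10023552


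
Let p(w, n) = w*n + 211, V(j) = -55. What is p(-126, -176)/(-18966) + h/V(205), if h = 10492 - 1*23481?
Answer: 245118089/1043130 ≈ 234.98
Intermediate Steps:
h = -12989 (h = 10492 - 23481 = -12989)
p(w, n) = 211 + n*w (p(w, n) = n*w + 211 = 211 + n*w)
p(-126, -176)/(-18966) + h/V(205) = (211 - 176*(-126))/(-18966) - 12989/(-55) = (211 + 22176)*(-1/18966) - 12989*(-1/55) = 22387*(-1/18966) + 12989/55 = -22387/18966 + 12989/55 = 245118089/1043130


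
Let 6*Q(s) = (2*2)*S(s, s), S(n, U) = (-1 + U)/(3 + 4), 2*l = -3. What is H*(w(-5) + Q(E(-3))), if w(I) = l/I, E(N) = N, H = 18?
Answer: -51/35 ≈ -1.4571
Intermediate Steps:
l = -3/2 (l = (½)*(-3) = -3/2 ≈ -1.5000)
w(I) = -3/(2*I)
S(n, U) = -⅐ + U/7 (S(n, U) = (-1 + U)/7 = (-1 + U)*(⅐) = -⅐ + U/7)
Q(s) = -2/21 + 2*s/21 (Q(s) = ((2*2)*(-⅐ + s/7))/6 = (4*(-⅐ + s/7))/6 = (-4/7 + 4*s/7)/6 = -2/21 + 2*s/21)
H*(w(-5) + Q(E(-3))) = 18*(-3/2/(-5) + (-2/21 + (2/21)*(-3))) = 18*(-3/2*(-⅕) + (-2/21 - 2/7)) = 18*(3/10 - 8/21) = 18*(-17/210) = -51/35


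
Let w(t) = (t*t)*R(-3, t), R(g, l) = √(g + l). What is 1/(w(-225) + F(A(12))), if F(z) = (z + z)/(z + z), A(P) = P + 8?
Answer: 1/584339062501 - 101250*I*√57/584339062501 ≈ 1.7113e-12 - 1.3082e-6*I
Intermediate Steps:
A(P) = 8 + P
w(t) = t²*√(-3 + t) (w(t) = (t*t)*√(-3 + t) = t²*√(-3 + t))
F(z) = 1 (F(z) = (2*z)/((2*z)) = (2*z)*(1/(2*z)) = 1)
1/(w(-225) + F(A(12))) = 1/((-225)²*√(-3 - 225) + 1) = 1/(50625*√(-228) + 1) = 1/(50625*(2*I*√57) + 1) = 1/(101250*I*√57 + 1) = 1/(1 + 101250*I*√57)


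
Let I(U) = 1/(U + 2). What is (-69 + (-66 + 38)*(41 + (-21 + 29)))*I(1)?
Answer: -1441/3 ≈ -480.33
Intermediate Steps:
I(U) = 1/(2 + U)
(-69 + (-66 + 38)*(41 + (-21 + 29)))*I(1) = (-69 + (-66 + 38)*(41 + (-21 + 29)))/(2 + 1) = (-69 - 28*(41 + 8))/3 = (-69 - 28*49)*(1/3) = (-69 - 1372)*(1/3) = -1441*1/3 = -1441/3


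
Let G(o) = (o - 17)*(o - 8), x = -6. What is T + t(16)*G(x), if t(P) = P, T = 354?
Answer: 5506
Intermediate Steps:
G(o) = (-17 + o)*(-8 + o)
T + t(16)*G(x) = 354 + 16*(136 + (-6)**2 - 25*(-6)) = 354 + 16*(136 + 36 + 150) = 354 + 16*322 = 354 + 5152 = 5506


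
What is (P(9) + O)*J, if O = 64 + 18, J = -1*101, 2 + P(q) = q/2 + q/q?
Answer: -17271/2 ≈ -8635.5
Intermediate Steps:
P(q) = -1 + q/2 (P(q) = -2 + (q/2 + q/q) = -2 + (q*(½) + 1) = -2 + (q/2 + 1) = -2 + (1 + q/2) = -1 + q/2)
J = -101
O = 82
(P(9) + O)*J = ((-1 + (½)*9) + 82)*(-101) = ((-1 + 9/2) + 82)*(-101) = (7/2 + 82)*(-101) = (171/2)*(-101) = -17271/2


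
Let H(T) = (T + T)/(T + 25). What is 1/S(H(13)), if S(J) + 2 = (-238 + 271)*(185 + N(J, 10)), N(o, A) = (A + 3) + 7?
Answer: 1/6763 ≈ 0.00014786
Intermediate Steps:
H(T) = 2*T/(25 + T) (H(T) = (2*T)/(25 + T) = 2*T/(25 + T))
N(o, A) = 10 + A (N(o, A) = (3 + A) + 7 = 10 + A)
S(J) = 6763 (S(J) = -2 + (-238 + 271)*(185 + (10 + 10)) = -2 + 33*(185 + 20) = -2 + 33*205 = -2 + 6765 = 6763)
1/S(H(13)) = 1/6763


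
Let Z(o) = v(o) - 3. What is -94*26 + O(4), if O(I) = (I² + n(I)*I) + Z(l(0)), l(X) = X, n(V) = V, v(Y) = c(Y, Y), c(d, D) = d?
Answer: -2415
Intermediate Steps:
v(Y) = Y
Z(o) = -3 + o (Z(o) = o - 3 = -3 + o)
O(I) = -3 + 2*I² (O(I) = (I² + I*I) + (-3 + 0) = (I² + I²) - 3 = 2*I² - 3 = -3 + 2*I²)
-94*26 + O(4) = -94*26 + (-3 + 2*4²) = -2444 + (-3 + 2*16) = -2444 + (-3 + 32) = -2444 + 29 = -2415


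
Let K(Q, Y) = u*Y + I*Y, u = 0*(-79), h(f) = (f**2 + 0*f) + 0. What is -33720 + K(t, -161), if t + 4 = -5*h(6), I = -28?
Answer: -29212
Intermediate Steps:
h(f) = f**2 (h(f) = (f**2 + 0) + 0 = f**2 + 0 = f**2)
u = 0
t = -184 (t = -4 - 5*6**2 = -4 - 5*36 = -4 - 180 = -184)
K(Q, Y) = -28*Y (K(Q, Y) = 0*Y - 28*Y = 0 - 28*Y = -28*Y)
-33720 + K(t, -161) = -33720 - 28*(-161) = -33720 + 4508 = -29212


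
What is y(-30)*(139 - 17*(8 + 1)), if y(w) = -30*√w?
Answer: 420*I*√30 ≈ 2300.4*I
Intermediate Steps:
y(-30)*(139 - 17*(8 + 1)) = (-30*I*√30)*(139 - 17*(8 + 1)) = (-30*I*√30)*(139 - 17*9) = (-30*I*√30)*(139 - 153) = -30*I*√30*(-14) = 420*I*√30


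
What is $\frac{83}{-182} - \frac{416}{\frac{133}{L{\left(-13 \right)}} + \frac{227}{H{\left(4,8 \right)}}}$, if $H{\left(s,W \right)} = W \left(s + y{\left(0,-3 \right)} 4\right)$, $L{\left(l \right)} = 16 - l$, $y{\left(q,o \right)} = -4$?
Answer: $- \frac{211295563}{1125670} \approx -187.71$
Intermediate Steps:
$H{\left(s,W \right)} = W \left(-16 + s\right)$ ($H{\left(s,W \right)} = W \left(s - 16\right) = W \left(-16 + s\right)$)
$\frac{83}{-182} - \frac{416}{\frac{133}{L{\left(-13 \right)}} + \frac{227}{H{\left(4,8 \right)}}} = \frac{83}{-182} - \frac{416}{\frac{133}{16 - -13} + \frac{227}{8 \left(-16 + 4\right)}} = 83 \left(- \frac{1}{182}\right) - \frac{416}{\frac{133}{16 + 13} + \frac{227}{8 \left(-12\right)}} = - \frac{83}{182} - \frac{416}{\frac{133}{29} + \frac{227}{-96}} = - \frac{83}{182} - \frac{416}{133 \cdot \frac{1}{29} + 227 \left(- \frac{1}{96}\right)} = - \frac{83}{182} - \frac{416}{\frac{133}{29} - \frac{227}{96}} = - \frac{83}{182} - \frac{416}{\frac{6185}{2784}} = - \frac{83}{182} - \frac{1158144}{6185} = - \frac{211295563}{1125670}$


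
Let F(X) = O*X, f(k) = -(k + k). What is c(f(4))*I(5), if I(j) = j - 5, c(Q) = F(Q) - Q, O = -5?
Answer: 0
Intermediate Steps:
f(k) = -2*k
F(X) = -5*X
c(Q) = -6*Q (c(Q) = -5*Q - Q = -6*Q)
I(j) = -5 + j
c(f(4))*I(5) = (-(-12)*4)*(-5 + 5) = -6*(-8)*0 = 48*0 = 0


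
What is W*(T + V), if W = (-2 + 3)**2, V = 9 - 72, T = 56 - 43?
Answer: -50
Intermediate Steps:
T = 13
V = -63
W = 1 (W = 1**2 = 1)
W*(T + V) = 1*(13 - 63) = 1*(-50) = -50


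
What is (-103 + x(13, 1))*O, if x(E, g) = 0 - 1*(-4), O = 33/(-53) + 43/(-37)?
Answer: 346500/1961 ≈ 176.70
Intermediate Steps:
O = -3500/1961 (O = 33*(-1/53) + 43*(-1/37) = -33/53 - 43/37 = -3500/1961 ≈ -1.7848)
x(E, g) = 4 (x(E, g) = 0 + 4 = 4)
(-103 + x(13, 1))*O = (-103 + 4)*(-3500/1961) = -99*(-3500/1961) = 346500/1961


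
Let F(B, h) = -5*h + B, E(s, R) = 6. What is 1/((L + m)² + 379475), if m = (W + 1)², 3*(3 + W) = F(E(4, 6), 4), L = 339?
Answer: 81/42646876 ≈ 1.8993e-6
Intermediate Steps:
F(B, h) = B - 5*h
W = -23/3 (W = -3 + (6 - 5*4)/3 = -3 + (6 - 20)/3 = -3 + (⅓)*(-14) = -3 - 14/3 = -23/3 ≈ -7.6667)
m = 400/9 (m = (-23/3 + 1)² = (-20/3)² = 400/9 ≈ 44.444)
1/((L + m)² + 379475) = 1/((339 + 400/9)² + 379475) = 1/((3451/9)² + 379475) = 1/(11909401/81 + 379475) = 1/(42646876/81) = 81/42646876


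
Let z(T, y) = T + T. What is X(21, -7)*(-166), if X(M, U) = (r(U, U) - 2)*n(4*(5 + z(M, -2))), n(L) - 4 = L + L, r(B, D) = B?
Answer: 567720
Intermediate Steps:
z(T, y) = 2*T
n(L) = 4 + 2*L (n(L) = 4 + (L + L) = 4 + 2*L)
X(M, U) = (-2 + U)*(44 + 16*M) (X(M, U) = (U - 2)*(4 + 2*(4*(5 + 2*M))) = (-2 + U)*(4 + 2*(20 + 8*M)) = (-2 + U)*(4 + (40 + 16*M)) = (-2 + U)*(44 + 16*M))
X(21, -7)*(-166) = (4*(-2 - 7)*(11 + 4*21))*(-166) = (4*(-9)*(11 + 84))*(-166) = (4*(-9)*95)*(-166) = -3420*(-166) = 567720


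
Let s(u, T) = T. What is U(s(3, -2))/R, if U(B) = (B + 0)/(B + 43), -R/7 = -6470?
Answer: -1/928445 ≈ -1.0771e-6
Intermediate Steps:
R = 45290 (R = -7*(-6470) = 45290)
U(B) = B/(43 + B)
U(s(3, -2))/R = -2/(43 - 2)/45290 = -2/41*(1/45290) = -2*1/41*(1/45290) = -2/41*1/45290 = -1/928445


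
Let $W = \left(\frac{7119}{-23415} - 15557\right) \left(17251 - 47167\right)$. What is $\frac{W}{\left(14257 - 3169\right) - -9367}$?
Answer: $\frac{518934722904}{22807325} \approx 22753.0$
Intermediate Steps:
$W = \frac{518934722904}{1115}$ ($W = \left(7119 \left(- \frac{1}{23415}\right) - 15557\right) \left(-29916\right) = \left(- \frac{339}{1115} - 15557\right) \left(-29916\right) = \left(- \frac{17346394}{1115}\right) \left(-29916\right) = \frac{518934722904}{1115} \approx 4.6541 \cdot 10^{8}$)
$\frac{W}{\left(14257 - 3169\right) - -9367} = \frac{518934722904}{1115 \left(\left(14257 - 3169\right) - -9367\right)} = \frac{518934722904}{1115 \left(\left(14257 - 3169\right) + 9367\right)} = \frac{518934722904}{1115 \left(11088 + 9367\right)} = \frac{518934722904}{1115 \cdot 20455} = \frac{518934722904}{1115} \cdot \frac{1}{20455} = \frac{518934722904}{22807325}$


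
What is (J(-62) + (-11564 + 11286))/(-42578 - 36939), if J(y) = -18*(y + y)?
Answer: -1954/79517 ≈ -0.024573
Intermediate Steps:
J(y) = -36*y
(J(-62) + (-11564 + 11286))/(-42578 - 36939) = (-36*(-62) + (-11564 + 11286))/(-42578 - 36939) = (2232 - 278)/(-79517) = 1954*(-1/79517) = -1954/79517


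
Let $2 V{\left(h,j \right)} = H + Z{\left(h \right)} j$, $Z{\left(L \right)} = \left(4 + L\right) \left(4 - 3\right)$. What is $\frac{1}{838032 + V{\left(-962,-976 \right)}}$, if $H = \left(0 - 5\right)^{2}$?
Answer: $\frac{2}{2611097} \approx 7.6596 \cdot 10^{-7}$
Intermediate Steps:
$Z{\left(L \right)} = 4 + L$ ($Z{\left(L \right)} = \left(4 + L\right) 1 = 4 + L$)
$H = 25$ ($H = \left(-5\right)^{2} = 25$)
$V{\left(h,j \right)} = \frac{25}{2} + \frac{j \left(4 + h\right)}{2}$ ($V{\left(h,j \right)} = \frac{25 + \left(4 + h\right) j}{2} = \frac{25 + j \left(4 + h\right)}{2} = \frac{25}{2} + \frac{j \left(4 + h\right)}{2}$)
$\frac{1}{838032 + V{\left(-962,-976 \right)}} = \frac{1}{838032 + \left(\frac{25}{2} + \frac{1}{2} \left(-976\right) \left(4 - 962\right)\right)} = \frac{1}{838032 + \left(\frac{25}{2} + \frac{1}{2} \left(-976\right) \left(-958\right)\right)} = \frac{1}{838032 + \left(\frac{25}{2} + 467504\right)} = \frac{1}{838032 + \frac{935033}{2}} = \frac{1}{\frac{2611097}{2}} = \frac{2}{2611097}$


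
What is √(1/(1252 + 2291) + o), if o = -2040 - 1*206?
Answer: I*√28193695311/3543 ≈ 47.392*I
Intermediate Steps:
o = -2246 (o = -2040 - 206 = -2246)
√(1/(1252 + 2291) + o) = √(1/(1252 + 2291) - 2246) = √(1/3543 - 2246) = √(-7957577/3543) = I*√28193695311/3543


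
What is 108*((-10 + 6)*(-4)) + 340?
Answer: 2068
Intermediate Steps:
108*((-10 + 6)*(-4)) + 340 = 108*(-4*(-4)) + 340 = 108*16 + 340 = 1728 + 340 = 2068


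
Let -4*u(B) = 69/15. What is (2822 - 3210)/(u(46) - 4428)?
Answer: 7760/88583 ≈ 0.087601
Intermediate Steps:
u(B) = -23/20 (u(B) = -69/(4*15) = -¼*23/5 = -23/20)
(2822 - 3210)/(u(46) - 4428) = (2822 - 3210)/(-23/20 - 4428) = -388/(-88583/20) = -388*(-20/88583) = 7760/88583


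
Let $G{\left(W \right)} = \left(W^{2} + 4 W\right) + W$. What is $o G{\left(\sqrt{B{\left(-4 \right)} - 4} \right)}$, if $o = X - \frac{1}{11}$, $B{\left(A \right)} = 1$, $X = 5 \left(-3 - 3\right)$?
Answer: $\frac{993}{11} - \frac{1655 i \sqrt{3}}{11} \approx 90.273 - 260.59 i$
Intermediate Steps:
$X = -30$ ($X = 5 \left(-6\right) = -30$)
$G{\left(W \right)} = W^{2} + 5 W$
$o = - \frac{331}{11}$ ($o = -30 - \frac{1}{11} = - \frac{331}{11} \approx -30.091$)
$o G{\left(\sqrt{B{\left(-4 \right)} - 4} \right)} = - \frac{331 \sqrt{1 - 4} \left(5 + \sqrt{1 - 4}\right)}{11} = - \frac{331 \sqrt{-3} \left(5 + \sqrt{-3}\right)}{11} = - \frac{331 i \sqrt{3} \left(5 + i \sqrt{3}\right)}{11}$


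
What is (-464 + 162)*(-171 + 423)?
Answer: -76104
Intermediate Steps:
(-464 + 162)*(-171 + 423) = -302*252 = -76104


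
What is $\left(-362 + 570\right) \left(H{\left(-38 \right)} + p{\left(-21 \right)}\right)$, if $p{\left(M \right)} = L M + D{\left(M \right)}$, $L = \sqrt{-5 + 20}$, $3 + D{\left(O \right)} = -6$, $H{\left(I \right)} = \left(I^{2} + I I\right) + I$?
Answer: $590928 - 4368 \sqrt{15} \approx 5.7401 \cdot 10^{5}$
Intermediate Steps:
$H{\left(I \right)} = I + 2 I^{2}$ ($H{\left(I \right)} = \left(I^{2} + I^{2}\right) + I = 2 I^{2} + I = I + 2 I^{2}$)
$D{\left(O \right)} = -9$ ($D{\left(O \right)} = -3 - 6 = -9$)
$L = \sqrt{15} \approx 3.873$
$p{\left(M \right)} = -9 + M \sqrt{15}$ ($p{\left(M \right)} = \sqrt{15} M - 9 = M \sqrt{15} - 9 = -9 + M \sqrt{15}$)
$\left(-362 + 570\right) \left(H{\left(-38 \right)} + p{\left(-21 \right)}\right) = \left(-362 + 570\right) \left(- 38 \left(1 + 2 \left(-38\right)\right) - \left(9 + 21 \sqrt{15}\right)\right) = 208 \left(- 38 \left(1 - 76\right) - \left(9 + 21 \sqrt{15}\right)\right) = 208 \left(\left(-38\right) \left(-75\right) - \left(9 + 21 \sqrt{15}\right)\right) = 208 \left(2850 - \left(9 + 21 \sqrt{15}\right)\right) = 208 \left(2841 - 21 \sqrt{15}\right) = 590928 - 4368 \sqrt{15}$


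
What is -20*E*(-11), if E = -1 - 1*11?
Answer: -2640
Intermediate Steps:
E = -12 (E = -1 - 11 = -12)
-20*E*(-11) = -20*(-12)*(-11) = 240*(-11) = -2640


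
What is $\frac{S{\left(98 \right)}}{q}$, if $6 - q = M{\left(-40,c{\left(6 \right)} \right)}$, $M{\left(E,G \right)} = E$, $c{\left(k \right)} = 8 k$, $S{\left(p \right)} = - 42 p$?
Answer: $- \frac{2058}{23} \approx -89.478$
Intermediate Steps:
$q = 46$ ($q = 6 - -40 = 6 + 40 = 46$)
$\frac{S{\left(98 \right)}}{q} = \frac{\left(-42\right) 98}{46} = \left(-4116\right) \frac{1}{46} = - \frac{2058}{23}$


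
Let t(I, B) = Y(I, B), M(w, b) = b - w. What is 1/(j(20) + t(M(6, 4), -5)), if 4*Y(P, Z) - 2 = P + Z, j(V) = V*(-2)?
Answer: -4/165 ≈ -0.024242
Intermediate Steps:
j(V) = -2*V
Y(P, Z) = ½ + P/4 + Z/4 (Y(P, Z) = ½ + (P + Z)/4 = ½ + (P/4 + Z/4) = ½ + P/4 + Z/4)
t(I, B) = ½ + B/4 + I/4 (t(I, B) = ½ + I/4 + B/4 = ½ + B/4 + I/4)
1/(j(20) + t(M(6, 4), -5)) = 1/(-2*20 + (½ + (¼)*(-5) + (4 - 1*6)/4)) = 1/(-40 + (½ - 5/4 + (4 - 6)/4)) = 1/(-40 + (½ - 5/4 + (¼)*(-2))) = 1/(-40 + (½ - 5/4 - ½)) = 1/(-40 - 5/4) = 1/(-165/4) = -4/165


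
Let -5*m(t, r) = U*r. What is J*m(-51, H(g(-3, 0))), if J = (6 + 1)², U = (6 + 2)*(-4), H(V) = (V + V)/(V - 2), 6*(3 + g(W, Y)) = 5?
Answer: 40768/125 ≈ 326.14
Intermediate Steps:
g(W, Y) = -13/6 (g(W, Y) = -3 + (⅙)*5 = -3 + ⅚ = -13/6)
H(V) = 2*V/(-2 + V) (H(V) = (2*V)/(-2 + V) = 2*V/(-2 + V))
U = -32 (U = 8*(-4) = -32)
J = 49 (J = 7² = 49)
m(t, r) = 32*r/5 (m(t, r) = -(-32)*r/5 = 32*r/5)
J*m(-51, H(g(-3, 0))) = 49*(32*(2*(-13/6)/(-2 - 13/6))/5) = 49*(32*(2*(-13/6)/(-25/6))/5) = 49*(32*(2*(-13/6)*(-6/25))/5) = 49*((32/5)*(26/25)) = 49*(832/125) = 40768/125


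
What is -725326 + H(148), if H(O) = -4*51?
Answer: -725530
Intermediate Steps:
H(O) = -204
-725326 + H(148) = -725326 - 204 = -725530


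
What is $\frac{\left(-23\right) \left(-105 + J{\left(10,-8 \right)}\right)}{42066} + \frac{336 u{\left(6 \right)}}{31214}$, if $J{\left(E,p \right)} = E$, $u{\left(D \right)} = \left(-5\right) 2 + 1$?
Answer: $- \frac{1552763}{34553898} \approx -0.044937$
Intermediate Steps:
$u{\left(D \right)} = -9$ ($u{\left(D \right)} = -10 + 1 = -9$)
$\frac{\left(-23\right) \left(-105 + J{\left(10,-8 \right)}\right)}{42066} + \frac{336 u{\left(6 \right)}}{31214} = \frac{\left(-23\right) \left(-105 + 10\right)}{42066} + \frac{336 \left(-9\right)}{31214} = \left(-23\right) \left(-95\right) \frac{1}{42066} - \frac{1512}{15607} = 2185 \cdot \frac{1}{42066} - \frac{1512}{15607} = \frac{115}{2214} - \frac{1512}{15607} = - \frac{1552763}{34553898}$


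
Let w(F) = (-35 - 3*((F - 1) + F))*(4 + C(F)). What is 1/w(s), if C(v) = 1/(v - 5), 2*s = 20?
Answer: -5/1932 ≈ -0.0025880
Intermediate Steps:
s = 10 (s = (½)*20 = 10)
C(v) = 1/(-5 + v)
w(F) = (-32 - 6*F)*(4 + 1/(-5 + F)) (w(F) = (-35 - 3*((F - 1) + F))*(4 + 1/(-5 + F)) = (-35 - 3*((-1 + F) + F))*(4 + 1/(-5 + F)) = (-35 - 3*(-1 + 2*F))*(4 + 1/(-5 + F)) = (-35 + (3 - 6*F))*(4 + 1/(-5 + F)) = (-32 - 6*F)*(4 + 1/(-5 + F)))
1/w(s) = 1/(2*(304 - 12*10² - 7*10)/(-5 + 10)) = 1/(2*(304 - 12*100 - 70)/5) = 1/(2*(⅕)*(304 - 1200 - 70)) = 1/(2*(⅕)*(-966)) = 1/(-1932/5) = -5/1932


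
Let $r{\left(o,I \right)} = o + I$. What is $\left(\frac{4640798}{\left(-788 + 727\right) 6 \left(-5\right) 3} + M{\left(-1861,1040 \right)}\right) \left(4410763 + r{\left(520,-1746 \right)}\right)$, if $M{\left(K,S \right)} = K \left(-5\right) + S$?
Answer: $\frac{135449617672688}{2745} \approx 4.9344 \cdot 10^{10}$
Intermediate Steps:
$r{\left(o,I \right)} = I + o$
$M{\left(K,S \right)} = S - 5 K$ ($M{\left(K,S \right)} = - 5 K + S = S - 5 K$)
$\left(\frac{4640798}{\left(-788 + 727\right) 6 \left(-5\right) 3} + M{\left(-1861,1040 \right)}\right) \left(4410763 + r{\left(520,-1746 \right)}\right) = \left(\frac{4640798}{\left(-788 + 727\right) 6 \left(-5\right) 3} + \left(1040 - -9305\right)\right) \left(4410763 + \left(-1746 + 520\right)\right) = \left(\frac{4640798}{\left(-61\right) \left(\left(-30\right) 3\right)} + \left(1040 + 9305\right)\right) \left(4410763 - 1226\right) = \left(\frac{4640798}{\left(-61\right) \left(-90\right)} + 10345\right) 4409537 = \left(\frac{4640798}{5490} + 10345\right) 4409537 = \left(4640798 \cdot \frac{1}{5490} + 10345\right) 4409537 = \left(\frac{2320399}{2745} + 10345\right) 4409537 = \frac{30717424}{2745} \cdot 4409537 = \frac{135449617672688}{2745}$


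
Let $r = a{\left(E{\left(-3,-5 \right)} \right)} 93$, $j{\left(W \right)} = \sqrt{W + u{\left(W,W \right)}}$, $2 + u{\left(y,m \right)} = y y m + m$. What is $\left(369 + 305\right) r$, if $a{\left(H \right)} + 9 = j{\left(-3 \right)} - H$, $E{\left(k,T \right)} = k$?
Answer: $-376092 + 62682 i \sqrt{35} \approx -3.7609 \cdot 10^{5} + 3.7083 \cdot 10^{5} i$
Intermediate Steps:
$u{\left(y,m \right)} = -2 + m + m y^{2}$ ($u{\left(y,m \right)} = -2 + \left(y y m + m\right) = -2 + \left(y^{2} m + m\right) = -2 + \left(m y^{2} + m\right) = -2 + \left(m + m y^{2}\right) = -2 + m + m y^{2}$)
$j{\left(W \right)} = \sqrt{-2 + W^{3} + 2 W}$ ($j{\left(W \right)} = \sqrt{W + \left(-2 + W + W W^{2}\right)} = \sqrt{W + \left(-2 + W + W^{3}\right)} = \sqrt{-2 + W^{3} + 2 W}$)
$a{\left(H \right)} = -9 - H + i \sqrt{35}$ ($a{\left(H \right)} = -9 - \left(H - \sqrt{-2 + \left(-3\right)^{3} + 2 \left(-3\right)}\right) = -9 - \left(H - \sqrt{-2 - 27 - 6}\right) = -9 - \left(H - i \sqrt{35}\right) = -9 - H + i \sqrt{35}$)
$r = -558 + 93 i \sqrt{35}$ ($r = \left(-9 - -3 + i \sqrt{35}\right) 93 = \left(-9 + 3 + i \sqrt{35}\right) 93 = \left(-6 + i \sqrt{35}\right) 93 = -558 + 93 i \sqrt{35} \approx -558.0 + 550.2 i$)
$\left(369 + 305\right) r = \left(369 + 305\right) \left(-558 + 93 i \sqrt{35}\right) = 674 \left(-558 + 93 i \sqrt{35}\right) = -376092 + 62682 i \sqrt{35}$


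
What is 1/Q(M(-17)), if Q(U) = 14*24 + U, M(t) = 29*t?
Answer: -1/157 ≈ -0.0063694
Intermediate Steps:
Q(U) = 336 + U
1/Q(M(-17)) = 1/(336 + 29*(-17)) = 1/(336 - 493) = 1/(-157) = -1/157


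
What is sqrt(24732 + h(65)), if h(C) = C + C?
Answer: sqrt(24862) ≈ 157.68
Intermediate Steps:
h(C) = 2*C
sqrt(24732 + h(65)) = sqrt(24732 + 2*65) = sqrt(24732 + 130) = sqrt(24862)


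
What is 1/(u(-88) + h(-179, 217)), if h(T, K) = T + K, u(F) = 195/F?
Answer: 88/3149 ≈ 0.027945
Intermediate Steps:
h(T, K) = K + T
1/(u(-88) + h(-179, 217)) = 1/(195/(-88) + (217 - 179)) = 1/(195*(-1/88) + 38) = 1/(-195/88 + 38) = 1/(3149/88) = 88/3149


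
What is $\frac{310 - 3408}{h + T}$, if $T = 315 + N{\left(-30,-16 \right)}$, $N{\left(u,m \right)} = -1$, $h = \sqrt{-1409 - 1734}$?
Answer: $- \frac{972772}{101739} + \frac{3098 i \sqrt{3143}}{101739} \approx -9.5614 + 1.7071 i$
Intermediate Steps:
$h = i \sqrt{3143}$ ($h = \sqrt{-3143} = i \sqrt{3143} \approx 56.062 i$)
$T = 314$ ($T = 315 - 1 = 314$)
$\frac{310 - 3408}{h + T} = \frac{310 - 3408}{i \sqrt{3143} + 314} = - \frac{3098}{314 + i \sqrt{3143}}$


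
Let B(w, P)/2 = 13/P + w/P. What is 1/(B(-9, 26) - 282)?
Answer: -13/3662 ≈ -0.0035500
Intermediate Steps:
B(w, P) = 26/P + 2*w/P (B(w, P) = 2*(13/P + w/P) = 26/P + 2*w/P)
1/(B(-9, 26) - 282) = 1/(2*(13 - 9)/26 - 282) = 1/(2*(1/26)*4 - 282) = 1/(4/13 - 282) = 1/(-3662/13) = -13/3662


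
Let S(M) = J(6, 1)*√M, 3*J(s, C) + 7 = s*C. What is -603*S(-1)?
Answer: 201*I ≈ 201.0*I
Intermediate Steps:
J(s, C) = -7/3 + C*s/3 (J(s, C) = -7/3 + (s*C)/3 = -7/3 + (C*s)/3 = -7/3 + C*s/3)
S(M) = -√M/3 (S(M) = (-7/3 + (⅓)*1*6)*√M = (-7/3 + 2)*√M = -√M/3)
-603*S(-1) = -(-201)*√(-1) = -(-201)*I = 201*I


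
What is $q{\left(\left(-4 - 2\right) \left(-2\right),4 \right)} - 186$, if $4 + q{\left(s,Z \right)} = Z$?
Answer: $-186$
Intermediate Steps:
$q{\left(s,Z \right)} = -4 + Z$
$q{\left(\left(-4 - 2\right) \left(-2\right),4 \right)} - 186 = \left(-4 + 4\right) - 186 = 0 - 186 = -186$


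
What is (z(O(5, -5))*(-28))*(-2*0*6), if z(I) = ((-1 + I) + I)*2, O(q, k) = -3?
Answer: 0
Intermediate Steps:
z(I) = -2 + 4*I (z(I) = (-1 + 2*I)*2 = -2 + 4*I)
(z(O(5, -5))*(-28))*(-2*0*6) = ((-2 + 4*(-3))*(-28))*(-2*0*6) = ((-2 - 12)*(-28))*(0*6) = -14*(-28)*0 = 392*0 = 0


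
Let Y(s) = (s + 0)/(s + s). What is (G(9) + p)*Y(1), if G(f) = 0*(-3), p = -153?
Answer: -153/2 ≈ -76.500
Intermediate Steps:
G(f) = 0
Y(s) = ½ (Y(s) = s/((2*s)) = s*(1/(2*s)) = ½)
(G(9) + p)*Y(1) = (0 - 153)*(½) = -153*½ = -153/2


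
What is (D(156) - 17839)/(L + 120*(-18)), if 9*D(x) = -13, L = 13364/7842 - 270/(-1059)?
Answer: 18519893311/2240229333 ≈ 8.2670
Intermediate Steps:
L = 2711636/1384113 (L = 13364*(1/7842) - 270*(-1/1059) = 6682/3921 + 90/353 = 2711636/1384113 ≈ 1.9591)
D(x) = -13/9 (D(x) = (1/9)*(-13) = -13/9)
(D(156) - 17839)/(L + 120*(-18)) = (-13/9 - 17839)/(2711636/1384113 + 120*(-18)) = -160564/(9*(2711636/1384113 - 2160)) = -160564/(9*(-2986972444/1384113)) = -160564/9*(-1384113/2986972444) = 18519893311/2240229333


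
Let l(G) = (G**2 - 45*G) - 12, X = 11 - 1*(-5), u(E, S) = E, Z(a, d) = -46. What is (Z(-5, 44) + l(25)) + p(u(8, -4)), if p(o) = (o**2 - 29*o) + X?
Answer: -710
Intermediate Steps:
X = 16 (X = 11 + 5 = 16)
l(G) = -12 + G**2 - 45*G
p(o) = 16 + o**2 - 29*o (p(o) = (o**2 - 29*o) + 16 = 16 + o**2 - 29*o)
(Z(-5, 44) + l(25)) + p(u(8, -4)) = (-46 + (-12 + 25**2 - 45*25)) + (16 + 8**2 - 29*8) = (-46 + (-12 + 625 - 1125)) + (16 + 64 - 232) = (-46 - 512) - 152 = -558 - 152 = -710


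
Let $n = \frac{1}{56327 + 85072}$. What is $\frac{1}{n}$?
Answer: $141399$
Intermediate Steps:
$n = \frac{1}{141399} \approx 7.0722 \cdot 10^{-6}$
$\frac{1}{n} = \frac{1}{\frac{1}{141399}} = 141399$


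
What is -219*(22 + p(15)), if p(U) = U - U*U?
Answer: 41172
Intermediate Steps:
p(U) = U - U²
-219*(22 + p(15)) = -219*(22 + 15*(1 - 1*15)) = -219*(22 + 15*(1 - 15)) = -219*(22 + 15*(-14)) = -219*(22 - 210) = -219*(-188) = 41172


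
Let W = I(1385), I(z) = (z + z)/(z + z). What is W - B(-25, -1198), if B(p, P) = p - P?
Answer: -1172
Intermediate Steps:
I(z) = 1 (I(z) = (2*z)/((2*z)) = (2*z)*(1/(2*z)) = 1)
W = 1
W - B(-25, -1198) = 1 - (-25 - 1*(-1198)) = 1 - (-25 + 1198) = 1 - 1*1173 = 1 - 1173 = -1172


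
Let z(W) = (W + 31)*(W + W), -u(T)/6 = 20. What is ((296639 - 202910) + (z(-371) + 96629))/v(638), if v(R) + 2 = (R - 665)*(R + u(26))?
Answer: -221319/6994 ≈ -31.644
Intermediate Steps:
u(T) = -120 (u(T) = -6*20 = -120)
z(W) = 2*W*(31 + W) (z(W) = (31 + W)*(2*W) = 2*W*(31 + W))
v(R) = -2 + (-665 + R)*(-120 + R) (v(R) = -2 + (R - 665)*(R - 120) = -2 + (-665 + R)*(-120 + R))
((296639 - 202910) + (z(-371) + 96629))/v(638) = ((296639 - 202910) + (2*(-371)*(31 - 371) + 96629))/(79798 + 638² - 785*638) = (93729 + (2*(-371)*(-340) + 96629))/(79798 + 407044 - 500830) = (93729 + (252280 + 96629))/(-13988) = (93729 + 348909)*(-1/13988) = 442638*(-1/13988) = -221319/6994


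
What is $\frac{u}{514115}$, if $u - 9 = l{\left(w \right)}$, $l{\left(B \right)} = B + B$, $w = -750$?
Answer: $- \frac{213}{73445} \approx -0.0029001$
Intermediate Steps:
$l{\left(B \right)} = 2 B$
$u = -1491$ ($u = 9 + 2 \left(-750\right) = 9 - 1500 = -1491$)
$\frac{u}{514115} = - \frac{1491}{514115} = \left(-1491\right) \frac{1}{514115} = - \frac{213}{73445}$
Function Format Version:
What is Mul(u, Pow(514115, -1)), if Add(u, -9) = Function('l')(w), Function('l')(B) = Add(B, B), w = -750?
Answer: Rational(-213, 73445) ≈ -0.0029001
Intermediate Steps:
Function('l')(B) = Mul(2, B)
u = -1491 (u = Add(9, Mul(2, -750)) = Add(9, -1500) = -1491)
Mul(u, Pow(514115, -1)) = Mul(-1491, Pow(514115, -1)) = Mul(-1491, Rational(1, 514115)) = Rational(-213, 73445)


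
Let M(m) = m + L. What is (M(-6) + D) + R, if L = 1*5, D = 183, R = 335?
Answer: 517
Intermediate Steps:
L = 5
M(m) = 5 + m (M(m) = m + 5 = 5 + m)
(M(-6) + D) + R = ((5 - 6) + 183) + 335 = (-1 + 183) + 335 = 182 + 335 = 517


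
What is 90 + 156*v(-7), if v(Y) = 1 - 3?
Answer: -222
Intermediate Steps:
v(Y) = -2
90 + 156*v(-7) = 90 + 156*(-2) = 90 - 312 = -222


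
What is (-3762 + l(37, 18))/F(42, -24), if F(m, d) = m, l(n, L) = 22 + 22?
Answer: -1859/21 ≈ -88.524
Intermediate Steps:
l(n, L) = 44
(-3762 + l(37, 18))/F(42, -24) = (-3762 + 44)/42 = -3718*1/42 = -1859/21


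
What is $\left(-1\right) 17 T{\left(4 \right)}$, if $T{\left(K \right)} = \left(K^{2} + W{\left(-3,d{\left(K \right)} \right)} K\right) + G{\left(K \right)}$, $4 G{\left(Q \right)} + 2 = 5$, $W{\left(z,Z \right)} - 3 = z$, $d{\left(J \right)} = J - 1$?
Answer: $- \frac{1139}{4} \approx -284.75$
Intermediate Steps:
$d{\left(J \right)} = -1 + J$ ($d{\left(J \right)} = J - 1 = -1 + J$)
$W{\left(z,Z \right)} = 3 + z$
$G{\left(Q \right)} = \frac{3}{4}$ ($G{\left(Q \right)} = - \frac{1}{2} + \frac{1}{4} \cdot 5 = - \frac{1}{2} + \frac{5}{4} = \frac{3}{4}$)
$T{\left(K \right)} = \frac{3}{4} + K^{2}$ ($T{\left(K \right)} = \left(K^{2} + \left(3 - 3\right) K\right) + \frac{3}{4} = \left(K^{2} + 0 K\right) + \frac{3}{4} = \left(K^{2} + 0\right) + \frac{3}{4} = K^{2} + \frac{3}{4} = \frac{3}{4} + K^{2}$)
$\left(-1\right) 17 T{\left(4 \right)} = \left(-1\right) 17 \left(\frac{3}{4} + 4^{2}\right) = - 17 \left(\frac{3}{4} + 16\right) = \left(-17\right) \frac{67}{4} = - \frac{1139}{4}$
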